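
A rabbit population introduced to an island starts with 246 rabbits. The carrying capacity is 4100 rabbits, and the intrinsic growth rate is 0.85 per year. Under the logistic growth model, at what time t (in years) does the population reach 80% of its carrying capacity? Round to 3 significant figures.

A = (K − N₀)/N₀ = (4100 − 246)/246 = 15.667.
Solve 4100/(1 + 15.667·e^(−0.85t)) = 3280: 1 + 15.667·e^(−0.85t) = 1.25, so e^(−0.85t) = 0.0159574.
−0.85·t = ln(0.0159574) = -4.1378, so t = 4.1378/0.85 = 4.868.

4.87 years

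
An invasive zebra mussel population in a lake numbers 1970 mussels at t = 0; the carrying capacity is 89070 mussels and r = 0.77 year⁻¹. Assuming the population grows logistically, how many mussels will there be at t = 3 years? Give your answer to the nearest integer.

16529 mussels

A = (K − N₀)/N₀ = (89070 − 1970)/1970 = 44.213.
N(t) = K/(1 + A·e^(−rt)) = 89070/(1 + 44.213×e^(−0.77×3)).
e^(−2.31) = 0.099261; denominator = 1 + 44.213×0.099261 = 5.3887.
N = 89070/5.3887 = 16529.2.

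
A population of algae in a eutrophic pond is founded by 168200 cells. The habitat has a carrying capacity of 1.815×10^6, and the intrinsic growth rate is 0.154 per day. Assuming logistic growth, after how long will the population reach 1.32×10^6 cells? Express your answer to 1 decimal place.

21.2 days

A = (K − N₀)/N₀ = (1.815×10^6 − 168200)/168200 = 9.7907.
Solve 1.815×10^6/(1 + 9.7907·e^(−0.154t)) = 1.32×10^6: 1 + 9.7907·e^(−0.154t) = 1.375, so e^(−0.154t) = 0.0383016.
−0.154·t = ln(0.0383016) = -3.2623, so t = 3.2623/0.154 = 21.184.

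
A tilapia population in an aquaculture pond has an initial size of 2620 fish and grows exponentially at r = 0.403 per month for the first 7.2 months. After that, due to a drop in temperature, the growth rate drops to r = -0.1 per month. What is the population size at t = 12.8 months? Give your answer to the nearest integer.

Phase 1: N(7.2) = 2620·e^(0.403×7.2) = 2620·e^2.902 = 47692.5.
Phase 2 runs for 12.8 − 7.2 = 5.6 months at r = -0.1.
N(12.8) = 47692.5·e^(-0.1×5.6) = 47692.5·e^-0.56 = 27242.4.

27242 fish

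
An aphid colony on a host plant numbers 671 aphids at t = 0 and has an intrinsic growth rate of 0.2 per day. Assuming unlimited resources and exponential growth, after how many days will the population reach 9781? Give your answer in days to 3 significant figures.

13.4 days

Set N₀·e^(rt) = 9781: e^(0.2·t) = 9781/671 = 14.577.
0.2·t = ln(14.577) = 2.6794, so t = 2.6794/0.2 = 13.397.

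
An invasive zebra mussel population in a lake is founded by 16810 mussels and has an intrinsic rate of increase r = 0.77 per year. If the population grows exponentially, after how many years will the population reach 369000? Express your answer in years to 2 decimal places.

Set N₀·e^(rt) = 369000: e^(0.77·t) = 369000/16810 = 21.951.
0.77·t = ln(21.951) = 3.0888, so t = 3.0888/0.77 = 4.0115.

4.01 years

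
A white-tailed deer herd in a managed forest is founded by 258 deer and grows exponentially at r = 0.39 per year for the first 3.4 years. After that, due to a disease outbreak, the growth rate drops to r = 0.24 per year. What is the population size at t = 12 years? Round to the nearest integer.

7654 deer

Phase 1: N(3.4) = 258·e^(0.39×3.4) = 258·e^1.326 = 971.615.
Phase 2 runs for 12 − 3.4 = 8.6 years at r = 0.24.
N(12) = 971.615·e^(0.24×8.6) = 971.615·e^2.064 = 7653.82.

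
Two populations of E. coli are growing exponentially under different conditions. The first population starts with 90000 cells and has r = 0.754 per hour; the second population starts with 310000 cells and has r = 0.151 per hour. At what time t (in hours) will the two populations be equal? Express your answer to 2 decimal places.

2.05 hours

Set 90000·e^(0.754t) = 310000·e^(0.151t).
e^((0.754 − 0.151)t) = 310000/90000 → e^(0.603·t) = 3.4444.
0.603·t = ln(3.4444) = 1.2368, so t = 1.2368/0.603 = 2.051.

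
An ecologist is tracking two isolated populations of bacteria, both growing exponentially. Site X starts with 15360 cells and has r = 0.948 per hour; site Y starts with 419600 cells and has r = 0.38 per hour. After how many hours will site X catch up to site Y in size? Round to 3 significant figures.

5.82 hours

Set 15360·e^(0.948t) = 419600·e^(0.38t).
e^((0.948 − 0.38)t) = 419600/15360 → e^(0.568·t) = 27.318.
0.568·t = ln(27.318) = 3.3075, so t = 3.3075/0.568 = 5.8231.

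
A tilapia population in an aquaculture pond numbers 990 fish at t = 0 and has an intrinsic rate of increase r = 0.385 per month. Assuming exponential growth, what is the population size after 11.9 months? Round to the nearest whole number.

96684 fish

N(t) = N₀·e^(rt) = 990 × e^(0.385×11.9) = 990 × e^4.582.
e^4.582 ≈ 97.661, so N ≈ 990 × 97.661 = 96684.2.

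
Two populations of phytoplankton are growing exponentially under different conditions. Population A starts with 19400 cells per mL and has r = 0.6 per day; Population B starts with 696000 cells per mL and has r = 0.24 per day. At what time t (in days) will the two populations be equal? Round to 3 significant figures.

9.94 days

Set 19400·e^(0.6t) = 696000·e^(0.24t).
e^((0.6 − 0.24)t) = 696000/19400 → e^(0.36·t) = 35.876.
0.36·t = ln(35.876) = 3.5801, so t = 3.5801/0.36 = 9.9447.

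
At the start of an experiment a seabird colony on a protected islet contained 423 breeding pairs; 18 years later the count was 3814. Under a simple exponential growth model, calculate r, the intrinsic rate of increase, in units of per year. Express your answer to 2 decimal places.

0.12 per year

From N(t) = N₀·e^(rt): e^(r·18) = 3814/423 = 9.0165.
r·18 = ln(9.0165) = 2.1991, so r = 2.1991/18 = 0.12217.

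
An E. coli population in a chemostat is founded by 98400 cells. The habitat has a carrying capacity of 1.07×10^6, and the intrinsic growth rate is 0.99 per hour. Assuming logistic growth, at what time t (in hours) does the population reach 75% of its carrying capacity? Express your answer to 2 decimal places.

A = (K − N₀)/N₀ = (1.07×10^6 − 98400)/98400 = 9.874.
Solve 1.07×10^6/(1 + 9.874·e^(−0.99t)) = 802500: 1 + 9.874·e^(−0.99t) = 1.3333, so e^(−0.99t) = 0.0337587.
−0.99·t = ln(0.0337587) = -3.3885, so t = 3.3885/0.99 = 3.4227.

3.42 hours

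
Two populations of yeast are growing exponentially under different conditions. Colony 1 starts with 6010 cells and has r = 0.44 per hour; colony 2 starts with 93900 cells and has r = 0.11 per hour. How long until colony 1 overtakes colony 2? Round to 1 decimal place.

Set 6010·e^(0.44t) = 93900·e^(0.11t).
e^((0.44 − 0.11)t) = 93900/6010 → e^(0.33·t) = 15.624.
0.33·t = ln(15.624) = 2.7488, so t = 2.7488/0.33 = 8.3297.

8.3 hours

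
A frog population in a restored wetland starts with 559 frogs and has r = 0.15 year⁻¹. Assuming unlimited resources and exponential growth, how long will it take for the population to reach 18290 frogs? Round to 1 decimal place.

23.3 years

Set N₀·e^(rt) = 18290: e^(0.15·t) = 18290/559 = 32.719.
0.15·t = ln(32.719) = 3.488, so t = 3.488/0.15 = 23.253.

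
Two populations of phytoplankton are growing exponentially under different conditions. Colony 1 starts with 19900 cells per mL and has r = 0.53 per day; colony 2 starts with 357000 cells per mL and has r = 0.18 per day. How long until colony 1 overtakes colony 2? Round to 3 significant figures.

8.25 days

Set 19900·e^(0.53t) = 357000·e^(0.18t).
e^((0.53 − 0.18)t) = 357000/19900 → e^(0.35·t) = 17.94.
0.35·t = ln(17.94) = 2.887, so t = 2.887/0.35 = 8.2486.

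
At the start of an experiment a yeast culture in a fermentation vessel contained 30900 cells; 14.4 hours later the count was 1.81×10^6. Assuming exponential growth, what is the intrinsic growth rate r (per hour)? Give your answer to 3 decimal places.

0.283 per hour

From N(t) = N₀·e^(rt): e^(r·14.4) = 1.81×10^6/30900 = 58.576.
r·14.4 = ln(58.576) = 4.0703, so r = 4.0703/14.4 = 0.28266.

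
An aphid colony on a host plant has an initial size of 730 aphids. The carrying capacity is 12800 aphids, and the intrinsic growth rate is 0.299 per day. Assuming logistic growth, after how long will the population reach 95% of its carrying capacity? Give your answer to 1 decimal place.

19.2 days

A = (K − N₀)/N₀ = (12800 − 730)/730 = 16.534.
Solve 12800/(1 + 16.534·e^(−0.299t)) = 12160: 1 + 16.534·e^(−0.299t) = 1.0526, so e^(−0.299t) = 0.00318319.
−0.299·t = ln(0.00318319) = -5.7499, so t = 5.7499/0.299 = 19.23.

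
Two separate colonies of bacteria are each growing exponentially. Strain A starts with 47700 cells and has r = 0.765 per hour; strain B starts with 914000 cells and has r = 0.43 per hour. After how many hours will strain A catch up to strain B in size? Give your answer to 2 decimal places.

8.81 hours

Set 47700·e^(0.765t) = 914000·e^(0.43t).
e^((0.765 − 0.43)t) = 914000/47700 → e^(0.335·t) = 19.161.
0.335·t = ln(19.161) = 2.9529, so t = 2.9529/0.335 = 8.8146.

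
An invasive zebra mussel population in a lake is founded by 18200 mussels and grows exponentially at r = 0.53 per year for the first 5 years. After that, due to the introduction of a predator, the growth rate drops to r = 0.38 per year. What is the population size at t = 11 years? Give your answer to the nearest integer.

2518507 mussels

Phase 1: N(5) = 18200·e^(0.53×5) = 18200·e^2.65 = 257604.
Phase 2 runs for 11 − 5 = 6 years at r = 0.38.
N(11) = 257604·e^(0.38×6) = 257604·e^2.28 = 2.518507×10^6.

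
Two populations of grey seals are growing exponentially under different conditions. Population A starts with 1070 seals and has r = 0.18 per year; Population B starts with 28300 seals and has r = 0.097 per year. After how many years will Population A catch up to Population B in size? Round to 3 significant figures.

Set 1070·e^(0.18t) = 28300·e^(0.097t).
e^((0.18 − 0.097)t) = 28300/1070 → e^(0.083·t) = 26.449.
0.083·t = ln(26.449) = 3.2752, so t = 3.2752/0.083 = 39.46.

39.5 years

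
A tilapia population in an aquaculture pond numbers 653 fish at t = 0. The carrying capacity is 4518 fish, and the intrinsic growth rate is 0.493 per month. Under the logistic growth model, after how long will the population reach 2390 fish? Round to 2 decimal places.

3.84 months

A = (K − N₀)/N₀ = (4518 − 653)/653 = 5.9188.
Solve 4518/(1 + 5.9188·e^(−0.493t)) = 2390: 1 + 5.9188·e^(−0.493t) = 1.8904, so e^(−0.493t) = 0.150431.
−0.493·t = ln(0.150431) = -1.8943, so t = 1.8943/0.493 = 3.8423.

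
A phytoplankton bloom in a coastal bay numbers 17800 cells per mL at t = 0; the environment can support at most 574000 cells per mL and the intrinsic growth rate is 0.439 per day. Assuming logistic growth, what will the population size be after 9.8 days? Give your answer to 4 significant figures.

A = (K − N₀)/N₀ = (574000 − 17800)/17800 = 31.247.
N(t) = K/(1 + A·e^(−rt)) = 574000/(1 + 31.247×e^(−0.439×9.8)).
e^(−4.302) = 0.013539; denominator = 1 + 31.247×0.013539 = 1.423.
N = 574000/1.423 = 403360.

403400 cells per mL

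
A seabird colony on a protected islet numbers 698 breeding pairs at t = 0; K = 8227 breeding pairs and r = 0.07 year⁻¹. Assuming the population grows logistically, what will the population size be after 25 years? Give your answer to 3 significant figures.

A = (K − N₀)/N₀ = (8227 − 698)/698 = 10.787.
N(t) = K/(1 + A·e^(−rt)) = 8227/(1 + 10.787×e^(−0.07×25)).
e^(−1.75) = 0.17377; denominator = 1 + 10.787×0.17377 = 2.8744.
N = 8227/2.8744 = 2862.14.

2860 breeding pairs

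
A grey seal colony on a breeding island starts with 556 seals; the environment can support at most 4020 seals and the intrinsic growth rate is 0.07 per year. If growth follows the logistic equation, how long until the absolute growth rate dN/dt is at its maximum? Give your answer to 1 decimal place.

Logistic growth is fastest at N = K/2 = 2010.
A = (K − N₀)/N₀ = 6.2302. Set K/(1 + A·e^(−rt)) = K/2 → A·e^(−rt) = 1.
e^(−0.07t) = 1/6.2302 = 0.160508, so t = ln(6.2302)/0.07 = 1.8294/0.07 = 26.134.

26.1 years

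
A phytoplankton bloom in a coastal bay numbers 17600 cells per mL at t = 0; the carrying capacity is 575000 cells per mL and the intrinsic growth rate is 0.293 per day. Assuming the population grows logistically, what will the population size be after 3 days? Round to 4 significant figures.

40640 cells per mL

A = (K − N₀)/N₀ = (575000 − 17600)/17600 = 31.67.
N(t) = K/(1 + A·e^(−rt)) = 575000/(1 + 31.67×e^(−0.293×3)).
e^(−0.879) = 0.4152; denominator = 1 + 31.67×0.4152 = 14.15.
N = 575000/14.15 = 40637.5.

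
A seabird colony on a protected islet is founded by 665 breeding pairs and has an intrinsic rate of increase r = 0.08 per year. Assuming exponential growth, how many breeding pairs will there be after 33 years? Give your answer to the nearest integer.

N(t) = N₀·e^(rt) = 665 × e^(0.08×33) = 665 × e^2.64.
e^2.64 ≈ 14.013, so N ≈ 665 × 14.013 = 9318.78.

9319 breeding pairs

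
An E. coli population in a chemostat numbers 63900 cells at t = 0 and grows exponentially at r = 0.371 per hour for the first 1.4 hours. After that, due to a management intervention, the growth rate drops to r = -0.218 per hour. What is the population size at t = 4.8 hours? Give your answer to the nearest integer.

51189 cells

Phase 1: N(1.4) = 63900·e^(0.371×1.4) = 63900·e^0.5194 = 107417.
Phase 2 runs for 4.8 − 1.4 = 3.4 hours at r = -0.218.
N(4.8) = 107417·e^(-0.218×3.4) = 107417·e^-0.7412 = 51188.7.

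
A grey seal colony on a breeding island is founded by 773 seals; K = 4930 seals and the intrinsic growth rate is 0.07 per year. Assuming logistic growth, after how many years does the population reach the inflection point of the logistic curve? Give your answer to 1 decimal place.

24.0 years

Logistic growth is fastest at N = K/2 = 2465.
A = (K − N₀)/N₀ = 5.3777. Set K/(1 + A·e^(−rt)) = K/2 → A·e^(−rt) = 1.
e^(−0.07t) = 1/5.3777 = 0.185951, so t = ln(5.3777)/0.07 = 1.6823/0.07 = 24.032.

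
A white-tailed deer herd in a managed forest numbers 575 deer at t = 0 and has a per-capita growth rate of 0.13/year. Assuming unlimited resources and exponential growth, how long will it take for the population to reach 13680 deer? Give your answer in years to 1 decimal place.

24.4 years

Set N₀·e^(rt) = 13680: e^(0.13·t) = 13680/575 = 23.791.
0.13·t = ln(23.791) = 3.1693, so t = 3.1693/0.13 = 24.379.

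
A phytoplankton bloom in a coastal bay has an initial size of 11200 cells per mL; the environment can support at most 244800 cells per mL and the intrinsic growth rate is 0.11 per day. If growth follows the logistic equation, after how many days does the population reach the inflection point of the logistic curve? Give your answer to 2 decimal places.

Logistic growth is fastest at N = K/2 = 122400.
A = (K − N₀)/N₀ = 20.857. Set K/(1 + A·e^(−rt)) = K/2 → A·e^(−rt) = 1.
e^(−0.11t) = 1/20.857 = 0.0479452, so t = ln(20.857)/0.11 = 3.0377/0.11 = 27.615.

27.62 days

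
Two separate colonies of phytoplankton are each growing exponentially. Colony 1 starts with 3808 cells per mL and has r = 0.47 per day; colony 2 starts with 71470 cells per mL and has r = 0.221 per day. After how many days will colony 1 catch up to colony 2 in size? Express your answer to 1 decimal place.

Set 3808·e^(0.47t) = 71470·e^(0.221t).
e^((0.47 − 0.221)t) = 71470/3808 → e^(0.249·t) = 18.768.
0.249·t = ln(18.768) = 2.9322, so t = 2.9322/0.249 = 11.776.

11.8 days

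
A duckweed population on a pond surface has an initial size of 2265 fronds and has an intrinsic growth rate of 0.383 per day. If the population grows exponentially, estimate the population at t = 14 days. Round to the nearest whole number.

482787 fronds

N(t) = N₀·e^(rt) = 2265 × e^(0.383×14) = 2265 × e^5.362.
e^5.362 ≈ 213.15, so N ≈ 2265 × 213.15 = 482787.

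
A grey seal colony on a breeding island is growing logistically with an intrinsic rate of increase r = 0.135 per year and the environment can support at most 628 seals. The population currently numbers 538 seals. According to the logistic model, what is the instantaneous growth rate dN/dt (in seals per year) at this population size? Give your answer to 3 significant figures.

10.4 seals per year

dN/dt = rN(1 − N/K) = 0.135 × 538 × (1 − 538/628).
1 − 538/628 = 0.14331; dN/dt = 0.135 × 538 × 0.14331 = 10.409.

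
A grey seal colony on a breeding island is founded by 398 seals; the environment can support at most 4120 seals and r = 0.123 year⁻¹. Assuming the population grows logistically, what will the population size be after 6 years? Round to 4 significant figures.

A = (K − N₀)/N₀ = (4120 − 398)/398 = 9.3518.
N(t) = K/(1 + A·e^(−rt)) = 4120/(1 + 9.3518×e^(−0.123×6)).
e^(−0.738) = 0.47807; denominator = 1 + 9.3518×0.47807 = 5.4708.
N = 4120/5.4708 = 753.091.

753.1 seals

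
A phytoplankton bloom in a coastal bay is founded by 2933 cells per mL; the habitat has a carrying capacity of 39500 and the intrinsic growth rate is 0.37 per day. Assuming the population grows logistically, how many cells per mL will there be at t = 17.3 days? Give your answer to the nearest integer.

38699 cells per mL

A = (K − N₀)/N₀ = (39500 − 2933)/2933 = 12.467.
N(t) = K/(1 + A·e^(−rt)) = 39500/(1 + 12.467×e^(−0.37×17.3)).
e^(−6.401) = 0.0016599; denominator = 1 + 12.467×0.0016599 = 1.0207.
N = 39500/1.0207 = 38699.1.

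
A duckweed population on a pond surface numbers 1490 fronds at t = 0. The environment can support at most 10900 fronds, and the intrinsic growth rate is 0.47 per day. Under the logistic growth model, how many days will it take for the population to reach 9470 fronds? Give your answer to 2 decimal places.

7.94 days

A = (K − N₀)/N₀ = (10900 − 1490)/1490 = 6.3154.
Solve 10900/(1 + 6.3154·e^(−0.47t)) = 9470: 1 + 6.3154·e^(−0.47t) = 1.151, so e^(−0.47t) = 0.0239102.
−0.47·t = ln(0.0239102) = -3.7335, so t = 3.7335/0.47 = 7.9435.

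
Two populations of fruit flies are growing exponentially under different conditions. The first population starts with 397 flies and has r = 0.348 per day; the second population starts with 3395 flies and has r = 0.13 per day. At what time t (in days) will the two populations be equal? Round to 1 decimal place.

9.8 days

Set 397·e^(0.348t) = 3395·e^(0.13t).
e^((0.348 − 0.13)t) = 3395/397 → e^(0.218·t) = 8.5516.
0.218·t = ln(8.5516) = 2.1461, so t = 2.1461/0.218 = 9.8446.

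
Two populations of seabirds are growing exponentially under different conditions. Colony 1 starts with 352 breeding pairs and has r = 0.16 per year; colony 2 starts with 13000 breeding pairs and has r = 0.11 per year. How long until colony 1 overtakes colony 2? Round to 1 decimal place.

72.2 years

Set 352·e^(0.16t) = 13000·e^(0.11t).
e^((0.16 − 0.11)t) = 13000/352 → e^(0.05·t) = 36.932.
0.05·t = ln(36.932) = 3.6091, so t = 3.6091/0.05 = 72.181.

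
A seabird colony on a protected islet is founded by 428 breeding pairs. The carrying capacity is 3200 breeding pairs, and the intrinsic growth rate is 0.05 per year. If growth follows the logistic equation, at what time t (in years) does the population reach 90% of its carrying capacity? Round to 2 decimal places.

A = (K − N₀)/N₀ = (3200 − 428)/428 = 6.4766.
Solve 3200/(1 + 6.4766·e^(−0.05t)) = 2880: 1 + 6.4766·e^(−0.05t) = 1.1111, so e^(−0.05t) = 0.0171557.
−0.05·t = ln(0.0171557) = -4.0654, so t = 4.0654/0.05 = 81.309.

81.31 years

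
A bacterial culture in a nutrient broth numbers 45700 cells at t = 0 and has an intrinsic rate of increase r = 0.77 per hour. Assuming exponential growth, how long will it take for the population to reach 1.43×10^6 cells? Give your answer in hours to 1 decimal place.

4.5 hours

Set N₀·e^(rt) = 1.43×10^6: e^(0.77·t) = 1.43×10^6/45700 = 31.291.
0.77·t = ln(31.291) = 3.4433, so t = 3.4433/0.77 = 4.4719.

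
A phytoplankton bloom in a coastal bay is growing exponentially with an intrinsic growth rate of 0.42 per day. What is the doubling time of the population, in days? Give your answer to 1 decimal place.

Doubling time t_d = ln(2)/r = 0.6931/0.42 = 1.6504.

1.7 days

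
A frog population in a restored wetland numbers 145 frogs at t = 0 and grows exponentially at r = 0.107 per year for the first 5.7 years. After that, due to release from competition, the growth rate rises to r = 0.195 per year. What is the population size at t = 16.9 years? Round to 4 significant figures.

Phase 1: N(5.7) = 145·e^(0.107×5.7) = 145·e^0.6099 = 266.836.
Phase 2 runs for 16.9 − 5.7 = 11.2 years at r = 0.195.
N(16.9) = 266.836·e^(0.195×11.2) = 266.836·e^2.184 = 2369.97.

2370 frogs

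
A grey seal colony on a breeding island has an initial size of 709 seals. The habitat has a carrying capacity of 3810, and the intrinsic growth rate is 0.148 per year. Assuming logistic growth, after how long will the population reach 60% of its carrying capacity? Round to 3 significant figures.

A = (K − N₀)/N₀ = (3810 − 709)/709 = 4.3738.
Solve 3810/(1 + 4.3738·e^(−0.148t)) = 2286: 1 + 4.3738·e^(−0.148t) = 1.6667, so e^(−0.148t) = 0.152424.
−0.148·t = ln(0.152424) = -1.8811, so t = 1.8811/0.148 = 12.71.

12.7 years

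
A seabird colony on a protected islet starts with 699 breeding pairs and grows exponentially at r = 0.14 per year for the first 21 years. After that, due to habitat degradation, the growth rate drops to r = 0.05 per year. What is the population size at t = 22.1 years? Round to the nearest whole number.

13970 breeding pairs

Phase 1: N(21) = 699·e^(0.14×21) = 699·e^2.94 = 13222.2.
Phase 2 runs for 22.1 − 21 = 1.1 years at r = 0.05.
N(22.1) = 13222.2·e^(0.05×1.1) = 13222.2·e^0.055 = 13969.8.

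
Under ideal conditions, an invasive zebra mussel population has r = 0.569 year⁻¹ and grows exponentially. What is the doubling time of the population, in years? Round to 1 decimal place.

Doubling time t_d = ln(2)/r = 0.6931/0.569 = 1.2182.

1.2 years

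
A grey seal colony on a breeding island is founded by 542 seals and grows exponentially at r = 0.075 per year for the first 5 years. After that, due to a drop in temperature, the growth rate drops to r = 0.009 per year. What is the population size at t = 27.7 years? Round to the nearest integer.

967 seals

Phase 1: N(5) = 542·e^(0.075×5) = 542·e^0.375 = 788.605.
Phase 2 runs for 27.7 − 5 = 22.7 years at r = 0.009.
N(27.7) = 788.605·e^(0.009×22.7) = 788.605·e^0.2043 = 967.355.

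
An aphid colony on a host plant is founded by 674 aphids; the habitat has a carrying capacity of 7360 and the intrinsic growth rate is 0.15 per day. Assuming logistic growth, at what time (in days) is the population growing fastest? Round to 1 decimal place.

15.3 days

Logistic growth is fastest at N = K/2 = 3680.
A = (K − N₀)/N₀ = 9.9199. Set K/(1 + A·e^(−rt)) = K/2 → A·e^(−rt) = 1.
e^(−0.15t) = 1/9.9199 = 0.100808, so t = ln(9.9199)/0.15 = 2.2945/0.15 = 15.297.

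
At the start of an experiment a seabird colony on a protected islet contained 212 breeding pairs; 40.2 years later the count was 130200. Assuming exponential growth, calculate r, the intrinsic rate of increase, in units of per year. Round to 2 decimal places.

From N(t) = N₀·e^(rt): e^(r·40.2) = 130200/212 = 614.15.
r·40.2 = ln(614.15) = 6.4202, so r = 6.4202/40.2 = 0.15971.

0.16 per year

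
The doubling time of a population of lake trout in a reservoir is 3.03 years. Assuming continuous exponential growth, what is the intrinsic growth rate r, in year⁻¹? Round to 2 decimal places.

r = ln(2)/t_d = 0.6931/3.03 = 0.22876.

0.23 per year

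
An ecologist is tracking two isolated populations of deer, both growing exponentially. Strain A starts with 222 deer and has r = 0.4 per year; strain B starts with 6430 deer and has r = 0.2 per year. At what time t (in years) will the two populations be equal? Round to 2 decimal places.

16.83 years

Set 222·e^(0.4t) = 6430·e^(0.2t).
e^((0.4 − 0.2)t) = 6430/222 → e^(0.2·t) = 28.964.
0.2·t = ln(28.964) = 3.3661, so t = 3.3661/0.2 = 16.83.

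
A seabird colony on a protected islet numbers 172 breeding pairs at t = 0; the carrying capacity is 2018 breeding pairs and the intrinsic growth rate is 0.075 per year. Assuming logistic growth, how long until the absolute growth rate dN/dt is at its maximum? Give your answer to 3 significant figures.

Logistic growth is fastest at N = K/2 = 1009.
A = (K − N₀)/N₀ = 10.733. Set K/(1 + A·e^(−rt)) = K/2 → A·e^(−rt) = 1.
e^(−0.075t) = 1/10.733 = 0.0931744, so t = ln(10.733)/0.075 = 2.3733/0.075 = 31.644.

31.6 years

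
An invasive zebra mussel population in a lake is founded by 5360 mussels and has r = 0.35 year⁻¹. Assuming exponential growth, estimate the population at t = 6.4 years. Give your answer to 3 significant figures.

N(t) = N₀·e^(rt) = 5360 × e^(0.35×6.4) = 5360 × e^2.24.
e^2.24 ≈ 9.3933, so N ≈ 5360 × 9.3933 = 50348.3.

50300 mussels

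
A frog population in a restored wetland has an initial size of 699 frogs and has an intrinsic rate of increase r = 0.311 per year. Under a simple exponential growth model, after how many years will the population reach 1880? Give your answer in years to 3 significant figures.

3.18 years

Set N₀·e^(rt) = 1880: e^(0.311·t) = 1880/699 = 2.6896.
0.311·t = ln(2.6896) = 0.98938, so t = 0.98938/0.311 = 3.1813.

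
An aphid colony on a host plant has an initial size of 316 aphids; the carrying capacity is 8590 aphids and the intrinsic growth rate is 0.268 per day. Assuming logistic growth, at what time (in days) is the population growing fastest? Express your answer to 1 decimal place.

Logistic growth is fastest at N = K/2 = 4295.
A = (K − N₀)/N₀ = 26.184. Set K/(1 + A·e^(−rt)) = K/2 → A·e^(−rt) = 1.
e^(−0.268t) = 1/26.184 = 0.0381919, so t = ln(26.184)/0.268 = 3.2651/0.268 = 12.183.

12.2 days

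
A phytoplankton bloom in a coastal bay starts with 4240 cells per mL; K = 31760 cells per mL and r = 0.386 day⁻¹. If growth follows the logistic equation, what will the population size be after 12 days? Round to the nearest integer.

A = (K − N₀)/N₀ = (31760 − 4240)/4240 = 6.4906.
N(t) = K/(1 + A·e^(−rt)) = 31760/(1 + 6.4906×e^(−0.386×12)).
e^(−4.632) = 0.0097353; denominator = 1 + 6.4906×0.0097353 = 1.0632.
N = 31760/1.0632 = 29872.4.

29872 cells per mL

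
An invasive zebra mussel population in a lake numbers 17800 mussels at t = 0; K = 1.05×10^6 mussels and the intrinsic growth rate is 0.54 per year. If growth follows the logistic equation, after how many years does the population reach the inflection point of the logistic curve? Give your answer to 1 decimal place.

7.5 years

Logistic growth is fastest at N = K/2 = 525000.
A = (K − N₀)/N₀ = 57.989. Set K/(1 + A·e^(−rt)) = K/2 → A·e^(−rt) = 1.
e^(−0.54t) = 1/57.989 = 0.0172447, so t = ln(57.989)/0.54 = 4.0602/0.54 = 7.519.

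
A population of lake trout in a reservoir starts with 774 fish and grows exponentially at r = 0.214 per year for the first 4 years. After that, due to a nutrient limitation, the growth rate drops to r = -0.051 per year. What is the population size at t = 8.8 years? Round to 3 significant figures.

1430 fish

Phase 1: N(4) = 774·e^(0.214×4) = 774·e^0.856 = 1821.78.
Phase 2 runs for 8.8 − 4 = 4.8 years at r = -0.051.
N(8.8) = 1821.78·e^(-0.051×4.8) = 1821.78·e^-0.2448 = 1426.2.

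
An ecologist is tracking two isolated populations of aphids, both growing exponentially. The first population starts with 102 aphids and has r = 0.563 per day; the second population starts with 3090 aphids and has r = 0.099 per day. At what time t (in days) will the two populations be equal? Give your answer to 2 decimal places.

Set 102·e^(0.563t) = 3090·e^(0.099t).
e^((0.563 − 0.099)t) = 3090/102 → e^(0.464·t) = 30.294.
0.464·t = ln(30.294) = 3.411, so t = 3.411/0.464 = 7.3512.

7.35 days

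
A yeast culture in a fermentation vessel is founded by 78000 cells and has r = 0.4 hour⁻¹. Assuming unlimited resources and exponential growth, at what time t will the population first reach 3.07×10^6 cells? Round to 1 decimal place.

Set N₀·e^(rt) = 3.07×10^6: e^(0.4·t) = 3.07×10^6/78000 = 39.359.
0.4·t = ln(39.359) = 3.6727, so t = 3.6727/0.4 = 9.1818.

9.2 hours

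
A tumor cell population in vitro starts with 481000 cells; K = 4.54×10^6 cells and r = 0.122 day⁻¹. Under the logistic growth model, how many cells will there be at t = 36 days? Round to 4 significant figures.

4111000 cells

A = (K − N₀)/N₀ = (4.54×10^6 − 481000)/481000 = 8.4387.
N(t) = K/(1 + A·e^(−rt)) = 4.54×10^6/(1 + 8.4387×e^(−0.122×36)).
e^(−4.392) = 0.012376; denominator = 1 + 8.4387×0.012376 = 1.1044.
N = 4.54×10^6/1.1044 = 4.110693×10^6.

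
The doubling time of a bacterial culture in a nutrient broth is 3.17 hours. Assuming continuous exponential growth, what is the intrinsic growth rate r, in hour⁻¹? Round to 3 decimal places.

r = ln(2)/t_d = 0.6931/3.17 = 0.21866.

0.219 per hour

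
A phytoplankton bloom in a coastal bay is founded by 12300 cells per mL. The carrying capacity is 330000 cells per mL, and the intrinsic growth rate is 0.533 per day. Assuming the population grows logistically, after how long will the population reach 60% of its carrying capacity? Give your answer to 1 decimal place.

A = (K − N₀)/N₀ = (330000 − 12300)/12300 = 25.829.
Solve 330000/(1 + 25.829·e^(−0.533t)) = 198000: 1 + 25.829·e^(−0.533t) = 1.6667, so e^(−0.533t) = 0.0258105.
−0.533·t = ln(0.0258105) = -3.657, so t = 3.657/0.533 = 6.8611.

6.9 days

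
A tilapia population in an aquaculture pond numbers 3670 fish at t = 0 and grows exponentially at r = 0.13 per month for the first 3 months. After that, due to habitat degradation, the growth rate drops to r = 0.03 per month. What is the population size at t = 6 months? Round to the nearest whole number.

Phase 1: N(3) = 3670·e^(0.13×3) = 3670·e^0.39 = 5420.52.
Phase 2 runs for 6 − 3 = 3 months at r = 0.03.
N(6) = 5420.52·e^(0.03×3) = 5420.52·e^0.09 = 5930.99.

5931 fish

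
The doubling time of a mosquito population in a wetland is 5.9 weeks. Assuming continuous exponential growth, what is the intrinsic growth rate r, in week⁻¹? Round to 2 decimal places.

0.12 per week

r = ln(2)/t_d = 0.6931/5.9 = 0.11748.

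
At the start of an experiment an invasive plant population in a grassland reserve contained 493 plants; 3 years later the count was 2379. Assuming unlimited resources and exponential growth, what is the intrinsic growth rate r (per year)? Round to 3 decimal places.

0.525 per year

From N(t) = N₀·e^(rt): e^(r·3) = 2379/493 = 4.8256.
r·3 = ln(4.8256) = 1.5739, so r = 1.5739/3 = 0.52464.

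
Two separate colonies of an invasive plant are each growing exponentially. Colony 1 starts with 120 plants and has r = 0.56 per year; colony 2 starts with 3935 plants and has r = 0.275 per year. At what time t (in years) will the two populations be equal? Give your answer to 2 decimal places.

12.25 years

Set 120·e^(0.56t) = 3935·e^(0.275t).
e^((0.56 − 0.275)t) = 3935/120 → e^(0.285·t) = 32.792.
0.285·t = ln(32.792) = 3.4902, so t = 3.4902/0.285 = 12.246.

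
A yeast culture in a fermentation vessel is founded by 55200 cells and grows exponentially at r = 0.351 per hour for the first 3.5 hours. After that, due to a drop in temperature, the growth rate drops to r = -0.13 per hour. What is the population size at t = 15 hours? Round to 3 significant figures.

42300 cells

Phase 1: N(3.5) = 55200·e^(0.351×3.5) = 55200·e^1.228 = 188569.
Phase 2 runs for 15 − 3.5 = 11.5 hours at r = -0.13.
N(15) = 188569·e^(-0.13×11.5) = 188569·e^-1.495 = 42286.3.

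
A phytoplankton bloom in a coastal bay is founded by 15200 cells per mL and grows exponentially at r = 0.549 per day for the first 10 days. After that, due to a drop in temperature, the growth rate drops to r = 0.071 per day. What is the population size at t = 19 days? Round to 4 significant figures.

Phase 1: N(10) = 15200·e^(0.549×10) = 15200·e^5.49 = 3.68231×10^6.
Phase 2 runs for 19 − 10 = 9 days at r = 0.071.
N(19) = 3.68231×10^6·e^(0.071×9) = 3.68231×10^6·e^0.639 = 6.97645×10^6.

6976000 cells per mL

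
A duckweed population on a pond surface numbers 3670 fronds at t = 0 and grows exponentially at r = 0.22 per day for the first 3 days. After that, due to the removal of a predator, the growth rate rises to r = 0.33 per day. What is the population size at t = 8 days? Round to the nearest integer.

36973 fronds

Phase 1: N(3) = 3670·e^(0.22×3) = 3670·e^0.66 = 7100.69.
Phase 2 runs for 8 − 3 = 5 days at r = 0.33.
N(8) = 7100.69·e^(0.33×5) = 7100.69·e^1.65 = 36973.1.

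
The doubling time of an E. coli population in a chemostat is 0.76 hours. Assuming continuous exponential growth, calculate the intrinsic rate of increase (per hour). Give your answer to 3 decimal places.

0.912 per hour

r = ln(2)/t_d = 0.6931/0.76 = 0.91204.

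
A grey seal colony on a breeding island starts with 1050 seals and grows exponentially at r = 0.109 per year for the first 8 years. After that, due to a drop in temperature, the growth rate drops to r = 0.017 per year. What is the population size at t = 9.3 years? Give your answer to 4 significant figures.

2567 seals

Phase 1: N(8) = 1050·e^(0.109×8) = 1050·e^0.872 = 2511.27.
Phase 2 runs for 9.3 − 8 = 1.3 years at r = 0.017.
N(9.3) = 2511.27·e^(0.017×1.3) = 2511.27·e^0.0221 = 2567.39.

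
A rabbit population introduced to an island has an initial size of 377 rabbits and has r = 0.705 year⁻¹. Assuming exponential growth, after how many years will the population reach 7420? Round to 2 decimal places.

Set N₀·e^(rt) = 7420: e^(0.705·t) = 7420/377 = 19.682.
0.705·t = ln(19.682) = 2.9797, so t = 2.9797/0.705 = 4.2265.

4.23 years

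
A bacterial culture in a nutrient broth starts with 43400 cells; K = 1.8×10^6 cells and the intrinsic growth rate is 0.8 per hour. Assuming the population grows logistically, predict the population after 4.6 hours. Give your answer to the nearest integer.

890696 cells

A = (K − N₀)/N₀ = (1.8×10^6 − 43400)/43400 = 40.475.
N(t) = K/(1 + A·e^(−rt)) = 1.8×10^6/(1 + 40.475×e^(−0.8×4.6)).
e^(−3.68) = 0.025223; denominator = 1 + 40.475×0.025223 = 2.0209.
N = 1.8×10^6/2.0209 = 890696.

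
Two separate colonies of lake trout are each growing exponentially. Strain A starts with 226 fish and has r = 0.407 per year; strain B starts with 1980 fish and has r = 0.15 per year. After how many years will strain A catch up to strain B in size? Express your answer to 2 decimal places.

Set 226·e^(0.407t) = 1980·e^(0.15t).
e^((0.407 − 0.15)t) = 1980/226 → e^(0.257·t) = 8.7611.
0.257·t = ln(8.7611) = 2.1703, so t = 2.1703/0.257 = 8.4448.

8.44 years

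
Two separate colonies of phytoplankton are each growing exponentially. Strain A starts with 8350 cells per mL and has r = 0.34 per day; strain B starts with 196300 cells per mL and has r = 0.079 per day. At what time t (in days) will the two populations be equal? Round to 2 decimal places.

Set 8350·e^(0.34t) = 196300·e^(0.079t).
e^((0.34 − 0.079)t) = 196300/8350 → e^(0.261·t) = 23.509.
0.261·t = ln(23.509) = 3.1574, so t = 3.1574/0.261 = 12.097.

12.10 days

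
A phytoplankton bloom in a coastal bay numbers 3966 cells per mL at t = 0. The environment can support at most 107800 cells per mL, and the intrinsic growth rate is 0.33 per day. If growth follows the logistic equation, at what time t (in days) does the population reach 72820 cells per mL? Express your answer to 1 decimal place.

A = (K − N₀)/N₀ = (107800 − 3966)/3966 = 26.181.
Solve 107800/(1 + 26.181·e^(−0.33t)) = 72820: 1 + 26.181·e^(−0.33t) = 1.4804, so e^(−0.33t) = 0.0183477.
−0.33·t = ln(0.0183477) = -3.9982, so t = 3.9982/0.33 = 12.116.

12.1 days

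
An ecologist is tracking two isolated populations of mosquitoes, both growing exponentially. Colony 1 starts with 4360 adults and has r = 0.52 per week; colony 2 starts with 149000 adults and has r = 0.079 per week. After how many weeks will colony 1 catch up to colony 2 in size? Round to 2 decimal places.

8.01 weeks

Set 4360·e^(0.52t) = 149000·e^(0.079t).
e^((0.52 − 0.079)t) = 149000/4360 → e^(0.441·t) = 34.174.
0.441·t = ln(34.174) = 3.5315, so t = 3.5315/0.441 = 8.0079.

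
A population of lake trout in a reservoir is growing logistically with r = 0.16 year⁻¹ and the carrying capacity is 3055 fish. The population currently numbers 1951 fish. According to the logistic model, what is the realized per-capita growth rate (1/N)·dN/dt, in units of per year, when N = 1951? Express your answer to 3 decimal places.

(1/N)·dN/dt = r(1 − N/K) = 0.16 × (1 − 1951/3055).
= 0.16 × 0.36137 = 0.05782.

0.058 per year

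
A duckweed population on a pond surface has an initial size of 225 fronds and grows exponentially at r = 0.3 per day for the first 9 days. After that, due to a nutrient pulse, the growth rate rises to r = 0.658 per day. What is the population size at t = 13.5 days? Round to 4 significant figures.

Phase 1: N(9) = 225·e^(0.3×9) = 225·e^2.7 = 3347.94.
Phase 2 runs for 13.5 − 9 = 4.5 days at r = 0.658.
N(13.5) = 3347.94·e^(0.658×4.5) = 3347.94·e^2.961 = 64673.1.

64670 fronds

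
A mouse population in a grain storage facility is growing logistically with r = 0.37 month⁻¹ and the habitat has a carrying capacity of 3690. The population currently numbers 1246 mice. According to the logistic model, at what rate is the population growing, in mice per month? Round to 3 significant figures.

305 mice per month

dN/dt = rN(1 − N/K) = 0.37 × 1246 × (1 − 1246/3690).
1 − 1246/3690 = 0.66233; dN/dt = 0.37 × 1246 × 0.66233 = 305.35.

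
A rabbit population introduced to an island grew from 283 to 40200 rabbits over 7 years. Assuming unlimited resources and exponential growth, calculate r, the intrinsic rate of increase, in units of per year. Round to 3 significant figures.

From N(t) = N₀·e^(rt): e^(r·7) = 40200/283 = 142.05.
r·7 = ln(142.05) = 4.9562, so r = 4.9562/7 = 0.70803.

0.708 per year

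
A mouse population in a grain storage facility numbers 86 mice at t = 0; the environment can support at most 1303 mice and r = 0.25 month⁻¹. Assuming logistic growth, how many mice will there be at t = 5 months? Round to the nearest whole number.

258 mice

A = (K − N₀)/N₀ = (1303 − 86)/86 = 14.151.
N(t) = K/(1 + A·e^(−rt)) = 1303/(1 + 14.151×e^(−0.25×5)).
e^(−1.25) = 0.2865; denominator = 1 + 14.151×0.2865 = 5.0544.
N = 1303/5.0544 = 257.796.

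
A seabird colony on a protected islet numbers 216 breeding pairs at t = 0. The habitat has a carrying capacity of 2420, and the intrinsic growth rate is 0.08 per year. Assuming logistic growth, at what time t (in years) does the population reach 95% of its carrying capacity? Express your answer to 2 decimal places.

A = (K − N₀)/N₀ = (2420 − 216)/216 = 10.204.
Solve 2420/(1 + 10.204·e^(−0.08t)) = 2299: 1 + 10.204·e^(−0.08t) = 1.0526, so e^(−0.08t) = 0.00515809.
−0.08·t = ln(0.00515809) = -5.2672, so t = 5.2672/0.08 = 65.84.

65.84 years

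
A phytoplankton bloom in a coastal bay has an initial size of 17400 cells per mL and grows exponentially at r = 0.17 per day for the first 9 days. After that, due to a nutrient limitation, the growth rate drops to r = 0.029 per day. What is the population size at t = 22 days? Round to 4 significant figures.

117200 cells per mL

Phase 1: N(9) = 17400·e^(0.17×9) = 17400·e^1.53 = 80356.3.
Phase 2 runs for 22 − 9 = 13 days at r = 0.029.
N(22) = 80356.3·e^(0.029×13) = 80356.3·e^0.377 = 117152.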